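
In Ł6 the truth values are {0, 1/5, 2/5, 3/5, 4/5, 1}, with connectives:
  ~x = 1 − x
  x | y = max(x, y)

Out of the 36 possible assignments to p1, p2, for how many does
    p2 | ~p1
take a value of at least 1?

11

value 1: 11 assignments (counts)
value 4/5: 9 assignments
value 3/5: 7 assignments
value 2/5: 5 assignments
value 1/5: 3 assignments
value 0: 1 assignment
So 11 of the 36 assignments meet the threshold.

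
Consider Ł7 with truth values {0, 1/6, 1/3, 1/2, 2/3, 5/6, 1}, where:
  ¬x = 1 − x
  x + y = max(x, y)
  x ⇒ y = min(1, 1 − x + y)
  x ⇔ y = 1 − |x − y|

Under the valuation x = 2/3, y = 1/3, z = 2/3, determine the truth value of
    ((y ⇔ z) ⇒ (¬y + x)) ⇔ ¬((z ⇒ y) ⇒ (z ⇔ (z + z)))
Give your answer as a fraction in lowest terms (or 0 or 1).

y ⇔ z = 1/3 ⇔ 2/3 = 2/3
¬y = ¬1/3 = 2/3
¬y + x = 2/3 + 2/3 = 2/3
(y ⇔ z) ⇒ (¬y + x) = 2/3 ⇒ 2/3 = 1
z ⇒ y = 2/3 ⇒ 1/3 = 2/3
z + z = 2/3 + 2/3 = 2/3
z ⇔ (z + z) = 2/3 ⇔ 2/3 = 1
(z ⇒ y) ⇒ (z ⇔ (z + z)) = 2/3 ⇒ 1 = 1
¬((z ⇒ y) ⇒ (z ⇔ (z + z))) = ¬1 = 0
((y ⇔ z) ⇒ (¬y + x)) ⇔ ¬((z ⇒ y) ⇒ (z ⇔ (z + z))) = 1 ⇔ 0 = 0

0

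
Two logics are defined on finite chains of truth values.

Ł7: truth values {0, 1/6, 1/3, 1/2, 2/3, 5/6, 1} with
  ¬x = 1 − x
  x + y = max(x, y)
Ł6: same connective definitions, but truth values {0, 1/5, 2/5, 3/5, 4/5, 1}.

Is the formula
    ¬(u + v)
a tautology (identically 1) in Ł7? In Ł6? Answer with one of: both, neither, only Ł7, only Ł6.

neither

In Ł7: at u = 0, v = 1/6 the value is 5/6 — not a tautology.
In Ł6: at u = 0, v = 1/5 the value is 4/5 — not a tautology.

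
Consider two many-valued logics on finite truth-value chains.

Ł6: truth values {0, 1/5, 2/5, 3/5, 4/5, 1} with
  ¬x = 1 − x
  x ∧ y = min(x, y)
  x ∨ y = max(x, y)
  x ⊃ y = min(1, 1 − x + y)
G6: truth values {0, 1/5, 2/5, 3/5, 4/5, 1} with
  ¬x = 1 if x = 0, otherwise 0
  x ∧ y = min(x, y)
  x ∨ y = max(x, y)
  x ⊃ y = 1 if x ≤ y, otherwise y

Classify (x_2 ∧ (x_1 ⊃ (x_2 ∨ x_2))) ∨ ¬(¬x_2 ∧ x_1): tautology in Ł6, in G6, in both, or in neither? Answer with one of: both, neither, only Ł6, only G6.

neither

In Ł6: at x_1 = 1/5, x_2 = 0 the value is 4/5 — not a tautology.
In G6: at x_1 = 1/5, x_2 = 0 the value is 0 — not a tautology.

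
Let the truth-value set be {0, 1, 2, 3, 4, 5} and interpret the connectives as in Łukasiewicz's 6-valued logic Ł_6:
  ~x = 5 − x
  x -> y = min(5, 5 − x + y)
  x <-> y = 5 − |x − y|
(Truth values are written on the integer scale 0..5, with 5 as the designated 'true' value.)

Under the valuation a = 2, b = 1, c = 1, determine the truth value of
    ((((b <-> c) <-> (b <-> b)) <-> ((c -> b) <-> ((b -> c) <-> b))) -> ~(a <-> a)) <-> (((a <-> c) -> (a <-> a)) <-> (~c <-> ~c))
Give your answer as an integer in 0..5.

b <-> c = 1 <-> 1 = 5
b <-> b = 1 <-> 1 = 5
(b <-> c) <-> (b <-> b) = 5 <-> 5 = 5
c -> b = 1 -> 1 = 5
b -> c = 1 -> 1 = 5
(b -> c) <-> b = 5 <-> 1 = 1
(c -> b) <-> ((b -> c) <-> b) = 5 <-> 1 = 1
((b <-> c) <-> (b <-> b)) <-> ((c -> b) <-> ((b -> c) <-> b)) = 5 <-> 1 = 1
a <-> a = 2 <-> 2 = 5
~(a <-> a) = ~5 = 0
(((b <-> c) <-> (b <-> b)) <-> ((c -> b) <-> ((b -> c) <-> b))) -> ~(a <-> a) = 1 -> 0 = 4
a <-> c = 2 <-> 1 = 4
a <-> a = 2 <-> 2 = 5
(a <-> c) -> (a <-> a) = 4 -> 5 = 5
~c = ~1 = 4
~c = ~1 = 4
~c <-> ~c = 4 <-> 4 = 5
((a <-> c) -> (a <-> a)) <-> (~c <-> ~c) = 5 <-> 5 = 5
((((b <-> c) <-> (b <-> b)) <-> ((c -> b) <-> ((b -> c) <-> b))) -> ~(a <-> a)) <-> (((a <-> c) -> (a <-> a)) <-> (~c <-> ~c)) = 4 <-> 5 = 4

4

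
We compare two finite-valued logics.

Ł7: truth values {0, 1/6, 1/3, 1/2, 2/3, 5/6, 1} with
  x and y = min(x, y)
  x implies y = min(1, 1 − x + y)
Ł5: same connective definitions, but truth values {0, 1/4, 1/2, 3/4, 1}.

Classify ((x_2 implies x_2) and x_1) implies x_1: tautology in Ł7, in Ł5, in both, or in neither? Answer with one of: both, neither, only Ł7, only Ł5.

both

In Ł7: every assignment gives 1 — tautology.
In Ł5: every assignment gives 1 — tautology.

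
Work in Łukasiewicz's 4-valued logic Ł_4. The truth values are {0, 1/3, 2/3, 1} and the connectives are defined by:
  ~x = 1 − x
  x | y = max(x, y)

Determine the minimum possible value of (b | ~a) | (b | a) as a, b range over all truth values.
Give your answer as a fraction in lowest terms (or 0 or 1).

2/3

Take a = 1/3, b = 0:
~a = ~1/3 = 2/3
b | ~a = 0 | 2/3 = 2/3
b | a = 0 | 1/3 = 1/3
(b | ~a) | (b | a) = 2/3 | 1/3 = 2/3
No assignment yields a value below 2/3, so this is the minimum.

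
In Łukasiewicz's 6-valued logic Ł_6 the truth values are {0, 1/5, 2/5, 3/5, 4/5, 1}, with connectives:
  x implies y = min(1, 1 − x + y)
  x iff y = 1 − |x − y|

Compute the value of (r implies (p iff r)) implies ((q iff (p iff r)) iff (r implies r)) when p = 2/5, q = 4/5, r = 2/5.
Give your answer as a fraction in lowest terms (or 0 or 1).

4/5

p iff r = 2/5 iff 2/5 = 1
r implies (p iff r) = 2/5 implies 1 = 1
p iff r = 2/5 iff 2/5 = 1
q iff (p iff r) = 4/5 iff 1 = 4/5
r implies r = 2/5 implies 2/5 = 1
(q iff (p iff r)) iff (r implies r) = 4/5 iff 1 = 4/5
(r implies (p iff r)) implies ((q iff (p iff r)) iff (r implies r)) = 1 implies 4/5 = 4/5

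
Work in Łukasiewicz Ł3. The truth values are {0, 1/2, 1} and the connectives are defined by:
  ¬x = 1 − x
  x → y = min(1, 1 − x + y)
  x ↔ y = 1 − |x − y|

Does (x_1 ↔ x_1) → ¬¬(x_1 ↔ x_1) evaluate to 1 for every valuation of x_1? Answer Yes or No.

x_1 = 0 ↦ 1
x_1 = 1/2 ↦ 1
x_1 = 1 ↦ 1
Every assignment gives a value ≥ 1.

Yes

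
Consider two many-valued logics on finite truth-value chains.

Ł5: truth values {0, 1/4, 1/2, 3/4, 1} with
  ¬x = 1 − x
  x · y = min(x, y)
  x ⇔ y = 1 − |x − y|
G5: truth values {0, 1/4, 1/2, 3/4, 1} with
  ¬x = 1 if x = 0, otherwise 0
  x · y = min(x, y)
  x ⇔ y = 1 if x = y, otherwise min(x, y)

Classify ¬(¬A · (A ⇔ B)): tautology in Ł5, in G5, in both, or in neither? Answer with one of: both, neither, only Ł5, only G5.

neither

In Ł5: at A = 0, B = 0 the value is 0 — not a tautology.
In G5: at A = 0, B = 0 the value is 0 — not a tautology.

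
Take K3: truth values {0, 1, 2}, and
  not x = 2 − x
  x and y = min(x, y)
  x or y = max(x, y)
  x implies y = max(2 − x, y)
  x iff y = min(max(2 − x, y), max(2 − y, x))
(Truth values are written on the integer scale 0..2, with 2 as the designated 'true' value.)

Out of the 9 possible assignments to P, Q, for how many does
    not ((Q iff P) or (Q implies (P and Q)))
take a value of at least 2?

1

P = 0, Q = 0 ↦ 0  <
P = 0, Q = 1 ↦ 1  <
P = 0, Q = 2 ↦ 2  ≥
P = 1, Q = 0 ↦ 0  <
P = 1, Q = 1 ↦ 1  <
P = 1, Q = 2 ↦ 1  <
P = 2, Q = 0 ↦ 0  <
P = 2, Q = 1 ↦ 1  <
P = 2, Q = 2 ↦ 0  <
So 1 of the 9 assignments meets the threshold.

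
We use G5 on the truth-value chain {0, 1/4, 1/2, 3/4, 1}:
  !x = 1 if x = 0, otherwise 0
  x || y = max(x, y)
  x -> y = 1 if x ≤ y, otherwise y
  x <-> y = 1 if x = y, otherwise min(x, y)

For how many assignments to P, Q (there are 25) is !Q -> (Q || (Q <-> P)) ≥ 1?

21

value 1: 21 assignments (counts)
value 0: 4 assignments
So 21 of the 25 assignments meet the threshold.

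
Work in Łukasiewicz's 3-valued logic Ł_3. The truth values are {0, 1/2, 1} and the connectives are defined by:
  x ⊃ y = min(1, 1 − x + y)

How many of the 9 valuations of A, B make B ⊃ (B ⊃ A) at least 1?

7

A = 0, B = 0 ↦ 1  ≥
A = 0, B = 1/2 ↦ 1  ≥
A = 0, B = 1 ↦ 0  <
A = 1/2, B = 0 ↦ 1  ≥
A = 1/2, B = 1/2 ↦ 1  ≥
A = 1/2, B = 1 ↦ 1/2  <
A = 1, B = 0 ↦ 1  ≥
A = 1, B = 1/2 ↦ 1  ≥
A = 1, B = 1 ↦ 1  ≥
So 7 of the 9 assignments meet the threshold.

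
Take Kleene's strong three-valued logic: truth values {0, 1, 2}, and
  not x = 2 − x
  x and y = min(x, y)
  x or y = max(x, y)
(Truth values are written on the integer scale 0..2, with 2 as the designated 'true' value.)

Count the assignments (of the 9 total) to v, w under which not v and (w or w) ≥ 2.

1

v = 0, w = 0 ↦ 0  <
v = 0, w = 1 ↦ 1  <
v = 0, w = 2 ↦ 2  ≥
v = 1, w = 0 ↦ 0  <
v = 1, w = 1 ↦ 1  <
v = 1, w = 2 ↦ 1  <
v = 2, w = 0 ↦ 0  <
v = 2, w = 1 ↦ 0  <
v = 2, w = 2 ↦ 0  <
So 1 of the 9 assignments meets the threshold.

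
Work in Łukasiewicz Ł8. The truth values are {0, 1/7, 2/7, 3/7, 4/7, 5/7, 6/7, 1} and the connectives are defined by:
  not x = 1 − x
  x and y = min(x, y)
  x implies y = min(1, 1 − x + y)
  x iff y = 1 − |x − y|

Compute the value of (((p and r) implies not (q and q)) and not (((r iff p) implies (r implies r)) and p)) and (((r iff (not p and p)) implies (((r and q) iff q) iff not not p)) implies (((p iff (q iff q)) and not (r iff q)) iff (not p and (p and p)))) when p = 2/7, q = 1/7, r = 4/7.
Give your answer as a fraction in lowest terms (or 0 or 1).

p and r = 2/7 and 4/7 = 2/7
q and q = 1/7 and 1/7 = 1/7
not (q and q) = not 1/7 = 6/7
(p and r) implies not (q and q) = 2/7 implies 6/7 = 1
r iff p = 4/7 iff 2/7 = 5/7
r implies r = 4/7 implies 4/7 = 1
(r iff p) implies (r implies r) = 5/7 implies 1 = 1
((r iff p) implies (r implies r)) and p = 1 and 2/7 = 2/7
not (((r iff p) implies (r implies r)) and p) = not 2/7 = 5/7
((p and r) implies not (q and q)) and not (((r iff p) implies (r implies r)) and p) = 1 and 5/7 = 5/7
not p = not 2/7 = 5/7
not p and p = 5/7 and 2/7 = 2/7
r iff (not p and p) = 4/7 iff 2/7 = 5/7
r and q = 4/7 and 1/7 = 1/7
(r and q) iff q = 1/7 iff 1/7 = 1
not p = not 2/7 = 5/7
not not p = not 5/7 = 2/7
((r and q) iff q) iff not not p = 1 iff 2/7 = 2/7
(r iff (not p and p)) implies (((r and q) iff q) iff not not p) = 5/7 implies 2/7 = 4/7
q iff q = 1/7 iff 1/7 = 1
p iff (q iff q) = 2/7 iff 1 = 2/7
r iff q = 4/7 iff 1/7 = 4/7
not (r iff q) = not 4/7 = 3/7
(p iff (q iff q)) and not (r iff q) = 2/7 and 3/7 = 2/7
not p = not 2/7 = 5/7
p and p = 2/7 and 2/7 = 2/7
not p and (p and p) = 5/7 and 2/7 = 2/7
((p iff (q iff q)) and not (r iff q)) iff (not p and (p and p)) = 2/7 iff 2/7 = 1
((r iff (not p and p)) implies (((r and q) iff q) iff not not p)) implies (((p iff (q iff q)) and not (r iff q)) iff (not p and (p and p))) = 4/7 implies 1 = 1
(((p and r) implies not (q and q)) and not (((r iff p) implies (r implies r)) and p)) and (((r iff (not p and p)) implies (((r and q) iff q) iff not not p)) implies (((p iff (q iff q)) and not (r iff q)) iff (not p and (p and p)))) = 5/7 and 1 = 5/7

5/7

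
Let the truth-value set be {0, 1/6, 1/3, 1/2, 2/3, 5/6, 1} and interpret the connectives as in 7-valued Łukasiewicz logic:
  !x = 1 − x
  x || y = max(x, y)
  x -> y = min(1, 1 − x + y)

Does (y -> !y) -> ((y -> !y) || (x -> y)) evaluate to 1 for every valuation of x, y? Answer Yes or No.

Yes

At x = 1/3, y = 1/6, for instance:
!y = !1/6 = 5/6
y -> !y = 1/6 -> 5/6 = 1
x -> y = 1/3 -> 1/6 = 5/6
(y -> !y) || (x -> y) = 1 || 5/6 = 1
(y -> !y) -> ((y -> !y) || (x -> y)) = 1 -> 1 = 1
and checking the remaining 48 assignments likewise gives ≥ 1 in every case.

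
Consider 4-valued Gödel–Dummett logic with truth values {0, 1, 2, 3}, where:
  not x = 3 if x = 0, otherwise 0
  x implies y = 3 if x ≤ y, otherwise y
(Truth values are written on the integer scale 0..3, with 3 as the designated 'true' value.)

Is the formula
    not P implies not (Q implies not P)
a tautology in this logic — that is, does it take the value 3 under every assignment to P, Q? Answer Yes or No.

No

Counterexample: take P = 0, Q = 0.
not P = not 0 = 3
Q implies not P = 0 implies 3 = 3
not (Q implies not P) = not 3 = 0
not P implies not (Q implies not P) = 3 implies 0 = 0
This gives 0 ≠ 3.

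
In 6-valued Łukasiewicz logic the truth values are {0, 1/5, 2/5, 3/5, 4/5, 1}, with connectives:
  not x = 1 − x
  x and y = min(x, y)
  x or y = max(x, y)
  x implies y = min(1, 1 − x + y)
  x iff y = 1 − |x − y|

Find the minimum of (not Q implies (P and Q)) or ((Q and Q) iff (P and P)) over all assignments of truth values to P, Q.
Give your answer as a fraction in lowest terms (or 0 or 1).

Take P = 1, Q = 0:
not Q = not 0 = 1
P and Q = 1 and 0 = 0
not Q implies (P and Q) = 1 implies 0 = 0
Q and Q = 0 and 0 = 0
P and P = 1 and 1 = 1
(Q and Q) iff (P and P) = 0 iff 1 = 0
(not Q implies (P and Q)) or ((Q and Q) iff (P and P)) = 0 or 0 = 0
No assignment yields a value below 0, so this is the minimum.

0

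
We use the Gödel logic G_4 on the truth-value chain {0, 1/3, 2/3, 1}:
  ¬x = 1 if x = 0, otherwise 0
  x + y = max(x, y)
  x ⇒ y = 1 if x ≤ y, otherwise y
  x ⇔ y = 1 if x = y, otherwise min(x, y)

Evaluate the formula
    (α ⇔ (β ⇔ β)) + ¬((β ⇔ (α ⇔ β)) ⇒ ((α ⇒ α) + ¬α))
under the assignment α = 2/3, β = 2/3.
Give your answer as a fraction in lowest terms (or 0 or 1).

2/3

β ⇔ β = 2/3 ⇔ 2/3 = 1
α ⇔ (β ⇔ β) = 2/3 ⇔ 1 = 2/3
α ⇔ β = 2/3 ⇔ 2/3 = 1
β ⇔ (α ⇔ β) = 2/3 ⇔ 1 = 2/3
α ⇒ α = 2/3 ⇒ 2/3 = 1
¬α = ¬2/3 = 0
(α ⇒ α) + ¬α = 1 + 0 = 1
(β ⇔ (α ⇔ β)) ⇒ ((α ⇒ α) + ¬α) = 2/3 ⇒ 1 = 1
¬((β ⇔ (α ⇔ β)) ⇒ ((α ⇒ α) + ¬α)) = ¬1 = 0
(α ⇔ (β ⇔ β)) + ¬((β ⇔ (α ⇔ β)) ⇒ ((α ⇒ α) + ¬α)) = 2/3 + 0 = 2/3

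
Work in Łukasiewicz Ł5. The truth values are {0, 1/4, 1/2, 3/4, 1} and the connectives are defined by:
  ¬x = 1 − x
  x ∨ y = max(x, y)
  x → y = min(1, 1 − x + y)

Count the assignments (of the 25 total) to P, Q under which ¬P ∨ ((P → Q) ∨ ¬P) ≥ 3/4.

value 1: 15 assignments (counts)
value 3/4: 4 assignments (counts)
value 1/2: 3 assignments
value 1/4: 2 assignments
value 0: 1 assignment
So 19 of the 25 assignments meet the threshold.

19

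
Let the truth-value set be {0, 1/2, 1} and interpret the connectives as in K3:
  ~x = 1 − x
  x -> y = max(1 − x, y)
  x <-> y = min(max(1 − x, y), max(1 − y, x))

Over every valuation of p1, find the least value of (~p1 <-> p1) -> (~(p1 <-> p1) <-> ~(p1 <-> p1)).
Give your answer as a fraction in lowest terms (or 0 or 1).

Take p1 = 1/2:
~p1 = ~1/2 = 1/2
~p1 <-> p1 = 1/2 <-> 1/2 = 1/2
p1 <-> p1 = 1/2 <-> 1/2 = 1/2
~(p1 <-> p1) = ~1/2 = 1/2
p1 <-> p1 = 1/2 <-> 1/2 = 1/2
~(p1 <-> p1) = ~1/2 = 1/2
~(p1 <-> p1) <-> ~(p1 <-> p1) = 1/2 <-> 1/2 = 1/2
(~p1 <-> p1) -> (~(p1 <-> p1) <-> ~(p1 <-> p1)) = 1/2 -> 1/2 = 1/2
No assignment yields a value below 1/2, so this is the minimum.

1/2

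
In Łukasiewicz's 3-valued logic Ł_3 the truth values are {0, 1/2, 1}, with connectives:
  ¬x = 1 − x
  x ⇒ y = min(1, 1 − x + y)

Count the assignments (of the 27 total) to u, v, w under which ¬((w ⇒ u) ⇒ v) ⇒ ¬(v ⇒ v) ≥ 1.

13

value 1: 13 assignments (counts)
value 1/2: 8 assignments
value 0: 6 assignments
So 13 of the 27 assignments meet the threshold.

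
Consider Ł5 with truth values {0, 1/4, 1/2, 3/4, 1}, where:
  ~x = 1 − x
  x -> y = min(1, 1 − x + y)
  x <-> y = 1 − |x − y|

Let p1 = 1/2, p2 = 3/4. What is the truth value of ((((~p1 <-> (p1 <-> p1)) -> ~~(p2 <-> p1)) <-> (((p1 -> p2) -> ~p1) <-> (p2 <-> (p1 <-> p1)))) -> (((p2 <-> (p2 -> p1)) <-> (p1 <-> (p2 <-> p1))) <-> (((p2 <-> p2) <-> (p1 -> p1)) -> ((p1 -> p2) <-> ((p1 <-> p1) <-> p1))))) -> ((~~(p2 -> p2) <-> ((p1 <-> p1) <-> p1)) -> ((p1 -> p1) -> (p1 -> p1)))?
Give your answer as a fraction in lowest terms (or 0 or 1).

1

~p1 = ~1/2 = 1/2
p1 <-> p1 = 1/2 <-> 1/2 = 1
~p1 <-> (p1 <-> p1) = 1/2 <-> 1 = 1/2
p2 <-> p1 = 3/4 <-> 1/2 = 3/4
~(p2 <-> p1) = ~3/4 = 1/4
~~(p2 <-> p1) = ~1/4 = 3/4
(~p1 <-> (p1 <-> p1)) -> ~~(p2 <-> p1) = 1/2 -> 3/4 = 1
p1 -> p2 = 1/2 -> 3/4 = 1
~p1 = ~1/2 = 1/2
(p1 -> p2) -> ~p1 = 1 -> 1/2 = 1/2
p1 <-> p1 = 1/2 <-> 1/2 = 1
p2 <-> (p1 <-> p1) = 3/4 <-> 1 = 3/4
((p1 -> p2) -> ~p1) <-> (p2 <-> (p1 <-> p1)) = 1/2 <-> 3/4 = 3/4
((~p1 <-> (p1 <-> p1)) -> ~~(p2 <-> p1)) <-> (((p1 -> p2) -> ~p1) <-> (p2 <-> (p1 <-> p1))) = 1 <-> 3/4 = 3/4
p2 -> p1 = 3/4 -> 1/2 = 3/4
p2 <-> (p2 -> p1) = 3/4 <-> 3/4 = 1
p2 <-> p1 = 3/4 <-> 1/2 = 3/4
p1 <-> (p2 <-> p1) = 1/2 <-> 3/4 = 3/4
(p2 <-> (p2 -> p1)) <-> (p1 <-> (p2 <-> p1)) = 1 <-> 3/4 = 3/4
p2 <-> p2 = 3/4 <-> 3/4 = 1
p1 -> p1 = 1/2 -> 1/2 = 1
(p2 <-> p2) <-> (p1 -> p1) = 1 <-> 1 = 1
p1 -> p2 = 1/2 -> 3/4 = 1
p1 <-> p1 = 1/2 <-> 1/2 = 1
(p1 <-> p1) <-> p1 = 1 <-> 1/2 = 1/2
(p1 -> p2) <-> ((p1 <-> p1) <-> p1) = 1 <-> 1/2 = 1/2
((p2 <-> p2) <-> (p1 -> p1)) -> ((p1 -> p2) <-> ((p1 <-> p1) <-> p1)) = 1 -> 1/2 = 1/2
((p2 <-> (p2 -> p1)) <-> (p1 <-> (p2 <-> p1))) <-> (((p2 <-> p2) <-> (p1 -> p1)) -> ((p1 -> p2) <-> ((p1 <-> p1) <-> p1))) = 3/4 <-> 1/2 = 3/4
(((~p1 <-> (p1 <-> p1)) -> ~~(p2 <-> p1)) <-> (((p1 -> p2) -> ~p1) <-> (p2 <-> (p1 <-> p1)))) -> (((p2 <-> (p2 -> p1)) <-> (p1 <-> (p2 <-> p1))) <-> (((p2 <-> p2) <-> (p1 -> p1)) -> ((p1 -> p2) <-> ((p1 <-> p1) <-> p1)))) = 3/4 -> 3/4 = 1
p2 -> p2 = 3/4 -> 3/4 = 1
~(p2 -> p2) = ~1 = 0
~~(p2 -> p2) = ~0 = 1
p1 <-> p1 = 1/2 <-> 1/2 = 1
(p1 <-> p1) <-> p1 = 1 <-> 1/2 = 1/2
~~(p2 -> p2) <-> ((p1 <-> p1) <-> p1) = 1 <-> 1/2 = 1/2
p1 -> p1 = 1/2 -> 1/2 = 1
p1 -> p1 = 1/2 -> 1/2 = 1
(p1 -> p1) -> (p1 -> p1) = 1 -> 1 = 1
(~~(p2 -> p2) <-> ((p1 <-> p1) <-> p1)) -> ((p1 -> p1) -> (p1 -> p1)) = 1/2 -> 1 = 1
((((~p1 <-> (p1 <-> p1)) -> ~~(p2 <-> p1)) <-> (((p1 -> p2) -> ~p1) <-> (p2 <-> (p1 <-> p1)))) -> (((p2 <-> (p2 -> p1)) <-> (p1 <-> (p2 <-> p1))) <-> (((p2 <-> p2) <-> (p1 -> p1)) -> ((p1 -> p2) <-> ((p1 <-> p1) <-> p1))))) -> ((~~(p2 -> p2) <-> ((p1 <-> p1) <-> p1)) -> ((p1 -> p1) -> (p1 -> p1))) = 1 -> 1 = 1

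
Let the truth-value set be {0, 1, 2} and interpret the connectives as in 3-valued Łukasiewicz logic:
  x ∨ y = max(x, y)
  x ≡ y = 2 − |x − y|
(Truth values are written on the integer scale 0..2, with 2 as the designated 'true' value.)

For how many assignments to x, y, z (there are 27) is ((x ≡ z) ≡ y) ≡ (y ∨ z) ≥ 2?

value 2: 11 assignments (counts)
value 1: 12 assignments
value 0: 4 assignments
So 11 of the 27 assignments meet the threshold.

11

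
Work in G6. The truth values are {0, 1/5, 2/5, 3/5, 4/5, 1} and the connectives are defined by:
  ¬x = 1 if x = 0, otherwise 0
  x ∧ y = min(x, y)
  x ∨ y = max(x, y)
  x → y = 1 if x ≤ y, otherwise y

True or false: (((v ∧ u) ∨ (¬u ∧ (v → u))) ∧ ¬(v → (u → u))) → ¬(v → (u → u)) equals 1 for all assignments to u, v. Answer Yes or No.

At u = 1/5, v = 1, for instance:
v ∧ u = 1 ∧ 1/5 = 1/5
¬u = ¬1/5 = 0
v → u = 1 → 1/5 = 1/5
¬u ∧ (v → u) = 0 ∧ 1/5 = 0
(v ∧ u) ∨ (¬u ∧ (v → u)) = 1/5 ∨ 0 = 1/5
u → u = 1/5 → 1/5 = 1
v → (u → u) = 1 → 1 = 1
¬(v → (u → u)) = ¬1 = 0
((v ∧ u) ∨ (¬u ∧ (v → u))) ∧ ¬(v → (u → u)) = 1/5 ∧ 0 = 0
(((v ∧ u) ∨ (¬u ∧ (v → u))) ∧ ¬(v → (u → u))) → ¬(v → (u → u)) = 0 → 0 = 1
and checking the remaining 35 assignments likewise gives ≥ 1 in every case.

Yes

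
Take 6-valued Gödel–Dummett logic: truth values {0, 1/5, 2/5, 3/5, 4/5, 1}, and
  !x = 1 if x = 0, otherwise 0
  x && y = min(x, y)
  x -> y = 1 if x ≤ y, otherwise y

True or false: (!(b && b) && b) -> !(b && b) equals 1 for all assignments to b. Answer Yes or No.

Yes

b = 0 ↦ 1
b = 1/5 ↦ 1
b = 2/5 ↦ 1
b = 3/5 ↦ 1
b = 4/5 ↦ 1
b = 1 ↦ 1
Every assignment gives a value ≥ 1.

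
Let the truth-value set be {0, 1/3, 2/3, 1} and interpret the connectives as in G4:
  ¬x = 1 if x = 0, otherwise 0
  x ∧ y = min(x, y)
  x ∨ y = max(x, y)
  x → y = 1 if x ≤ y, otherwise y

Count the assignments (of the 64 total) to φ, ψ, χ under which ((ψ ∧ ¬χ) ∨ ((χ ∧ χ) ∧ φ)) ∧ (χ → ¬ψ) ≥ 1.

value 1: 5 assignments (counts)
value 2/3: 7 assignments
value 1/3: 9 assignments
value 0: 43 assignments
So 5 of the 64 assignments meet the threshold.

5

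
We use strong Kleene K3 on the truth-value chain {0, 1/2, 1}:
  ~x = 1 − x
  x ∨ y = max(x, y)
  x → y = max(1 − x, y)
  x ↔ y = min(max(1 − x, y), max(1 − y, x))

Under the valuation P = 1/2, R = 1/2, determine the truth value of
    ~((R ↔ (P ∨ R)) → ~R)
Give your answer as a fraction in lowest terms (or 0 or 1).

P ∨ R = 1/2 ∨ 1/2 = 1/2
R ↔ (P ∨ R) = 1/2 ↔ 1/2 = 1/2
~R = ~1/2 = 1/2
(R ↔ (P ∨ R)) → ~R = 1/2 → 1/2 = 1/2
~((R ↔ (P ∨ R)) → ~R) = ~1/2 = 1/2

1/2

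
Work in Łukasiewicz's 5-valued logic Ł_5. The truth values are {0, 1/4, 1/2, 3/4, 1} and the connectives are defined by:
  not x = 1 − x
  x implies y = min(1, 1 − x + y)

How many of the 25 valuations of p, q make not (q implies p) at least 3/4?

3

value 1: 1 assignment (counts)
value 3/4: 2 assignments (counts)
value 1/2: 3 assignments
value 1/4: 4 assignments
value 0: 15 assignments
So 3 of the 25 assignments meet the threshold.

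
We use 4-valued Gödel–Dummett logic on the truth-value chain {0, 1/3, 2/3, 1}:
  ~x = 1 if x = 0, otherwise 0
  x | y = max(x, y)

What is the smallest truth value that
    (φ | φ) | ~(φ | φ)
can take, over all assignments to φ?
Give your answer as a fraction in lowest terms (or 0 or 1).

1/3

Take φ = 1/3:
φ | φ = 1/3 | 1/3 = 1/3
φ | φ = 1/3 | 1/3 = 1/3
~(φ | φ) = ~1/3 = 0
(φ | φ) | ~(φ | φ) = 1/3 | 0 = 1/3
No assignment yields a value below 1/3, so this is the minimum.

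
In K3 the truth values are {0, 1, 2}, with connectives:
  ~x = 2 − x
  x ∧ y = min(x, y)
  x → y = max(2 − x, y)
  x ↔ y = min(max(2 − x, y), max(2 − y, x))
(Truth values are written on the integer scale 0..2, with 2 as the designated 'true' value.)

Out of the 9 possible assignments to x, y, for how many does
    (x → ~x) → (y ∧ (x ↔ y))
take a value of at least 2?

x = 0, y = 0 ↦ 0  <
x = 0, y = 1 ↦ 1  <
x = 0, y = 2 ↦ 0  <
x = 1, y = 0 ↦ 1  <
x = 1, y = 1 ↦ 1  <
x = 1, y = 2 ↦ 1  <
x = 2, y = 0 ↦ 2  ≥
x = 2, y = 1 ↦ 2  ≥
x = 2, y = 2 ↦ 2  ≥
So 3 of the 9 assignments meet the threshold.

3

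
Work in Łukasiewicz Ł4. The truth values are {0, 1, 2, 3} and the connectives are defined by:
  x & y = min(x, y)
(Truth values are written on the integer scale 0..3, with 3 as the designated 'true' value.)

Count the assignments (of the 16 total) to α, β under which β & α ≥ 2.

4

α = 0, β = 0 ↦ 0  <
α = 0, β = 1 ↦ 0  <
α = 0, β = 2 ↦ 0  <
α = 0, β = 3 ↦ 0  <
α = 1, β = 0 ↦ 0  <
α = 1, β = 1 ↦ 1  <
α = 1, β = 2 ↦ 1  <
α = 1, β = 3 ↦ 1  <
α = 2, β = 0 ↦ 0  <
α = 2, β = 1 ↦ 1  <
α = 2, β = 2 ↦ 2  ≥
α = 2, β = 3 ↦ 2  ≥
α = 3, β = 0 ↦ 0  <
α = 3, β = 1 ↦ 1  <
α = 3, β = 2 ↦ 2  ≥
α = 3, β = 3 ↦ 3  ≥
So 4 of the 16 assignments meet the threshold.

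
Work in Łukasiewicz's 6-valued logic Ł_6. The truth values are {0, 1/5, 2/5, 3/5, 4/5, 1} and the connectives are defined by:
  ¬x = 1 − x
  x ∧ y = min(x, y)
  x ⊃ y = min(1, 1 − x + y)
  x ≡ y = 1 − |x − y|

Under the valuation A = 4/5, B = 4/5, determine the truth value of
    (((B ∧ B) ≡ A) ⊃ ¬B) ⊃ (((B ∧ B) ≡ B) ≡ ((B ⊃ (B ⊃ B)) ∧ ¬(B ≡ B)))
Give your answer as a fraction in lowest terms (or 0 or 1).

4/5

B ∧ B = 4/5 ∧ 4/5 = 4/5
(B ∧ B) ≡ A = 4/5 ≡ 4/5 = 1
¬B = ¬4/5 = 1/5
((B ∧ B) ≡ A) ⊃ ¬B = 1 ⊃ 1/5 = 1/5
B ∧ B = 4/5 ∧ 4/5 = 4/5
(B ∧ B) ≡ B = 4/5 ≡ 4/5 = 1
B ⊃ B = 4/5 ⊃ 4/5 = 1
B ⊃ (B ⊃ B) = 4/5 ⊃ 1 = 1
B ≡ B = 4/5 ≡ 4/5 = 1
¬(B ≡ B) = ¬1 = 0
(B ⊃ (B ⊃ B)) ∧ ¬(B ≡ B) = 1 ∧ 0 = 0
((B ∧ B) ≡ B) ≡ ((B ⊃ (B ⊃ B)) ∧ ¬(B ≡ B)) = 1 ≡ 0 = 0
(((B ∧ B) ≡ A) ⊃ ¬B) ⊃ (((B ∧ B) ≡ B) ≡ ((B ⊃ (B ⊃ B)) ∧ ¬(B ≡ B))) = 1/5 ⊃ 0 = 4/5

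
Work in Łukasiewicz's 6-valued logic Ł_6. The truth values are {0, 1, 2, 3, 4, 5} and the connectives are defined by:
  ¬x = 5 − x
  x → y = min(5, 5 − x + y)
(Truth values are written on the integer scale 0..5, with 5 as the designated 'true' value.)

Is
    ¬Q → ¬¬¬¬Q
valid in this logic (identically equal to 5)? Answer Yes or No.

Counterexample: take Q = 0.
¬Q = ¬0 = 5
¬Q = ¬0 = 5
¬¬Q = ¬5 = 0
¬¬¬Q = ¬0 = 5
¬¬¬¬Q = ¬5 = 0
¬Q → ¬¬¬¬Q = 5 → 0 = 0
This gives 0 ≠ 5.

No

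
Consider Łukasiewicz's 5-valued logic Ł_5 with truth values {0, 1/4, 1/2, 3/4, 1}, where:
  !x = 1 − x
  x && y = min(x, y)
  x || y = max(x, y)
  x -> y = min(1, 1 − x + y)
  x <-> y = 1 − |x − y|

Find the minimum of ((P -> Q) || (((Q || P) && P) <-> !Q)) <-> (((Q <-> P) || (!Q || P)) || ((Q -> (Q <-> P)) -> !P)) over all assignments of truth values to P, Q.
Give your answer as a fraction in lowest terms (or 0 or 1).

Take P = 1/2, Q = 0:
P -> Q = 1/2 -> 0 = 1/2
Q || P = 0 || 1/2 = 1/2
(Q || P) && P = 1/2 && 1/2 = 1/2
!Q = !0 = 1
((Q || P) && P) <-> !Q = 1/2 <-> 1 = 1/2
(P -> Q) || (((Q || P) && P) <-> !Q) = 1/2 || 1/2 = 1/2
Q <-> P = 0 <-> 1/2 = 1/2
!Q = !0 = 1
!Q || P = 1 || 1/2 = 1
(Q <-> P) || (!Q || P) = 1/2 || 1 = 1
Q <-> P = 0 <-> 1/2 = 1/2
Q -> (Q <-> P) = 0 -> 1/2 = 1
!P = !1/2 = 1/2
(Q -> (Q <-> P)) -> !P = 1 -> 1/2 = 1/2
((Q <-> P) || (!Q || P)) || ((Q -> (Q <-> P)) -> !P) = 1 || 1/2 = 1
((P -> Q) || (((Q || P) && P) <-> !Q)) <-> (((Q <-> P) || (!Q || P)) || ((Q -> (Q <-> P)) -> !P)) = 1/2 <-> 1 = 1/2
No assignment yields a value below 1/2, so this is the minimum.

1/2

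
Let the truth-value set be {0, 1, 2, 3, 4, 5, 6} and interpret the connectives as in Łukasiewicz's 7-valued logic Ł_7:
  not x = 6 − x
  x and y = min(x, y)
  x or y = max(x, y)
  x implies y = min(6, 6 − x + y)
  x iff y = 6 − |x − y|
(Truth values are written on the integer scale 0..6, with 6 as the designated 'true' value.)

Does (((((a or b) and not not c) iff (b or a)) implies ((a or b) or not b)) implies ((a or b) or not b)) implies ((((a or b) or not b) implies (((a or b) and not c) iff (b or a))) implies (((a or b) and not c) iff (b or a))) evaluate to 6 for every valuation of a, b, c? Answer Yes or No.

No

Counterexample: take a = 0, b = 1, c = 6.
a or b = 0 or 1 = 1
not c = not 6 = 0
not not c = not 0 = 6
(a or b) and not not c = 1 and 6 = 1
b or a = 1 or 0 = 1
((a or b) and not not c) iff (b or a) = 1 iff 1 = 6
a or b = 0 or 1 = 1
not b = not 1 = 5
(a or b) or not b = 1 or 5 = 5
(((a or b) and not not c) iff (b or a)) implies ((a or b) or not b) = 6 implies 5 = 5
a or b = 0 or 1 = 1
not b = not 1 = 5
(a or b) or not b = 1 or 5 = 5
((((a or b) and not not c) iff (b or a)) implies ((a or b) or not b)) implies ((a or b) or not b) = 5 implies 5 = 6
a or b = 0 or 1 = 1
not b = not 1 = 5
(a or b) or not b = 1 or 5 = 5
a or b = 0 or 1 = 1
not c = not 6 = 0
(a or b) and not c = 1 and 0 = 0
b or a = 1 or 0 = 1
((a or b) and not c) iff (b or a) = 0 iff 1 = 5
((a or b) or not b) implies (((a or b) and not c) iff (b or a)) = 5 implies 5 = 6
a or b = 0 or 1 = 1
not c = not 6 = 0
(a or b) and not c = 1 and 0 = 0
b or a = 1 or 0 = 1
((a or b) and not c) iff (b or a) = 0 iff 1 = 5
(((a or b) or not b) implies (((a or b) and not c) iff (b or a))) implies (((a or b) and not c) iff (b or a)) = 6 implies 5 = 5
(((((a or b) and not not c) iff (b or a)) implies ((a or b) or not b)) implies ((a or b) or not b)) implies ((((a or b) or not b) implies (((a or b) and not c) iff (b or a))) implies (((a or b) and not c) iff (b or a))) = 6 implies 5 = 5
This gives 5 ≠ 6.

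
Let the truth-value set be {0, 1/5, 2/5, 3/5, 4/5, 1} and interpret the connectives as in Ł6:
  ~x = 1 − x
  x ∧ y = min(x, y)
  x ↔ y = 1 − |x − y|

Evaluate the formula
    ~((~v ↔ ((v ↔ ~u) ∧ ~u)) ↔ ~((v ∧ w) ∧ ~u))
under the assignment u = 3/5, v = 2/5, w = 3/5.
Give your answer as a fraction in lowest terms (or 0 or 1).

1/5

~v = ~2/5 = 3/5
~u = ~3/5 = 2/5
v ↔ ~u = 2/5 ↔ 2/5 = 1
~u = ~3/5 = 2/5
(v ↔ ~u) ∧ ~u = 1 ∧ 2/5 = 2/5
~v ↔ ((v ↔ ~u) ∧ ~u) = 3/5 ↔ 2/5 = 4/5
v ∧ w = 2/5 ∧ 3/5 = 2/5
~u = ~3/5 = 2/5
(v ∧ w) ∧ ~u = 2/5 ∧ 2/5 = 2/5
~((v ∧ w) ∧ ~u) = ~2/5 = 3/5
(~v ↔ ((v ↔ ~u) ∧ ~u)) ↔ ~((v ∧ w) ∧ ~u) = 4/5 ↔ 3/5 = 4/5
~((~v ↔ ((v ↔ ~u) ∧ ~u)) ↔ ~((v ∧ w) ∧ ~u)) = ~4/5 = 1/5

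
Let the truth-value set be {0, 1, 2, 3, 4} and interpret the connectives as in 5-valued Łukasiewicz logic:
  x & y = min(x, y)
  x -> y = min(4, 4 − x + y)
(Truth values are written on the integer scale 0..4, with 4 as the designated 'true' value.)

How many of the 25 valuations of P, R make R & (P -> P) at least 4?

5

value 4: 5 assignments (counts)
value 3: 5 assignments
value 2: 5 assignments
value 1: 5 assignments
value 0: 5 assignments
So 5 of the 25 assignments meet the threshold.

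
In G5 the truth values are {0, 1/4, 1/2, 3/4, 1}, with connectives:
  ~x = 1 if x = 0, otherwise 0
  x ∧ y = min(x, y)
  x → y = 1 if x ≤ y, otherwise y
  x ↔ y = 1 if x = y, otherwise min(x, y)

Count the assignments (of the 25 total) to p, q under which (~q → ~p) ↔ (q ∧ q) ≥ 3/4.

14

value 1: 9 assignments (counts)
value 3/4: 5 assignments (counts)
value 1/2: 5 assignments
value 1/4: 5 assignments
value 0: 1 assignment
So 14 of the 25 assignments meet the threshold.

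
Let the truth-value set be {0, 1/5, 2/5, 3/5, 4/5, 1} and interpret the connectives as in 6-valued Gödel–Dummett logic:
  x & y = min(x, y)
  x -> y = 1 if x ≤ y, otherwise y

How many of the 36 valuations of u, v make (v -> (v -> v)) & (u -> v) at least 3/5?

24

value 1: 21 assignments (counts)
value 4/5: 1 assignment (counts)
value 3/5: 2 assignments (counts)
value 2/5: 3 assignments
value 1/5: 4 assignments
value 0: 5 assignments
So 24 of the 36 assignments meet the threshold.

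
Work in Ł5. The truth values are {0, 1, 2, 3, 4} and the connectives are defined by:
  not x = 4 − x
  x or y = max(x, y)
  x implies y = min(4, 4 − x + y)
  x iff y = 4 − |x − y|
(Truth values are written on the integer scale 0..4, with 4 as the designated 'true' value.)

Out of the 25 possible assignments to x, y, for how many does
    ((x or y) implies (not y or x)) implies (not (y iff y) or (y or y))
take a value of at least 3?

10

value 4: 8 assignments (counts)
value 3: 2 assignments (counts)
value 2: 5 assignments
value 1: 5 assignments
value 0: 5 assignments
So 10 of the 25 assignments meet the threshold.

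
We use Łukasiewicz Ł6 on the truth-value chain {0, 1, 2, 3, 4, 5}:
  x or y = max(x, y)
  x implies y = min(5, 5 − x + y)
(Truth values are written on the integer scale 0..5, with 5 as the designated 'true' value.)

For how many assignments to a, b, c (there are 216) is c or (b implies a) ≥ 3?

value 5: 141 assignments (counts)
value 4: 35 assignments (counts)
value 3: 22 assignments (counts)
value 2: 12 assignments
value 1: 5 assignments
value 0: 1 assignment
So 198 of the 216 assignments meet the threshold.

198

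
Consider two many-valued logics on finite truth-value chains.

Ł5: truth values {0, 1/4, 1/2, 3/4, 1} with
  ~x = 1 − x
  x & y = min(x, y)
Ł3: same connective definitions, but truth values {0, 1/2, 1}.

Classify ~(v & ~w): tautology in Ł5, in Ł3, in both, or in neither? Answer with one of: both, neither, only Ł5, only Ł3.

neither

In Ł5: at v = 1/4, w = 0 the value is 3/4 — not a tautology.
In Ł3: at v = 1/2, w = 0 the value is 1/2 — not a tautology.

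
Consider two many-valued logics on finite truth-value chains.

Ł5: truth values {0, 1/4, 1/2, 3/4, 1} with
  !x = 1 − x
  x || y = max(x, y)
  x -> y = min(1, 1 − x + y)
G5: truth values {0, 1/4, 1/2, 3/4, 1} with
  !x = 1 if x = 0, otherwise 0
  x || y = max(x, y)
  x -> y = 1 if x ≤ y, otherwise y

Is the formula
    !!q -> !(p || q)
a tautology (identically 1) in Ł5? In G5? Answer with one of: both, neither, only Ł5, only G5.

neither

In Ł5: at p = 0, q = 3/4 the value is 1/2 — not a tautology.
In G5: at p = 0, q = 1/4 the value is 0 — not a tautology.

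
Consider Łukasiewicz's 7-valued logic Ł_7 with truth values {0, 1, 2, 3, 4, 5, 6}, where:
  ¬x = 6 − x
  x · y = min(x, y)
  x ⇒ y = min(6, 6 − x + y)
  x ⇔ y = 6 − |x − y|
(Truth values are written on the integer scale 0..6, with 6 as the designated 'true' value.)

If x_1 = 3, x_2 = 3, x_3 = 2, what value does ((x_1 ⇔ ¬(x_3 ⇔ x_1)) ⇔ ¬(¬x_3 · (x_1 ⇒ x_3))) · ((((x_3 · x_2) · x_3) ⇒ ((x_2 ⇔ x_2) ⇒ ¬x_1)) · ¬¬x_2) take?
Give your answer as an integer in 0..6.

3

x_3 ⇔ x_1 = 2 ⇔ 3 = 5
¬(x_3 ⇔ x_1) = ¬5 = 1
x_1 ⇔ ¬(x_3 ⇔ x_1) = 3 ⇔ 1 = 4
¬x_3 = ¬2 = 4
x_1 ⇒ x_3 = 3 ⇒ 2 = 5
¬x_3 · (x_1 ⇒ x_3) = 4 · 5 = 4
¬(¬x_3 · (x_1 ⇒ x_3)) = ¬4 = 2
(x_1 ⇔ ¬(x_3 ⇔ x_1)) ⇔ ¬(¬x_3 · (x_1 ⇒ x_3)) = 4 ⇔ 2 = 4
x_3 · x_2 = 2 · 3 = 2
(x_3 · x_2) · x_3 = 2 · 2 = 2
x_2 ⇔ x_2 = 3 ⇔ 3 = 6
¬x_1 = ¬3 = 3
(x_2 ⇔ x_2) ⇒ ¬x_1 = 6 ⇒ 3 = 3
((x_3 · x_2) · x_3) ⇒ ((x_2 ⇔ x_2) ⇒ ¬x_1) = 2 ⇒ 3 = 6
¬x_2 = ¬3 = 3
¬¬x_2 = ¬3 = 3
(((x_3 · x_2) · x_3) ⇒ ((x_2 ⇔ x_2) ⇒ ¬x_1)) · ¬¬x_2 = 6 · 3 = 3
((x_1 ⇔ ¬(x_3 ⇔ x_1)) ⇔ ¬(¬x_3 · (x_1 ⇒ x_3))) · ((((x_3 · x_2) · x_3) ⇒ ((x_2 ⇔ x_2) ⇒ ¬x_1)) · ¬¬x_2) = 4 · 3 = 3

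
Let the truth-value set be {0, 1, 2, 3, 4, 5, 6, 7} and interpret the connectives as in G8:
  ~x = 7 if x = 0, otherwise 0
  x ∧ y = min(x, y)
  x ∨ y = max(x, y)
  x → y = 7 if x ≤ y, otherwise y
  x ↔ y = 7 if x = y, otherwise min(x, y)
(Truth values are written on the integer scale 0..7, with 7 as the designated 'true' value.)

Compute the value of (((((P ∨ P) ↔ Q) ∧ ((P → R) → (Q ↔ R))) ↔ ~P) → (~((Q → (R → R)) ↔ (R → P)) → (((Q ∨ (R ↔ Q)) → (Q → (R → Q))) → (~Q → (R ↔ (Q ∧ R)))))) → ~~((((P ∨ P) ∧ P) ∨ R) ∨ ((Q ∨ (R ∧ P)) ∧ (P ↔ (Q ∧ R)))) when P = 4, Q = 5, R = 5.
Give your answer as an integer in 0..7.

P ∨ P = 4 ∨ 4 = 4
(P ∨ P) ↔ Q = 4 ↔ 5 = 4
P → R = 4 → 5 = 7
Q ↔ R = 5 ↔ 5 = 7
(P → R) → (Q ↔ R) = 7 → 7 = 7
((P ∨ P) ↔ Q) ∧ ((P → R) → (Q ↔ R)) = 4 ∧ 7 = 4
~P = ~4 = 0
(((P ∨ P) ↔ Q) ∧ ((P → R) → (Q ↔ R))) ↔ ~P = 4 ↔ 0 = 0
R → R = 5 → 5 = 7
Q → (R → R) = 5 → 7 = 7
R → P = 5 → 4 = 4
(Q → (R → R)) ↔ (R → P) = 7 ↔ 4 = 4
~((Q → (R → R)) ↔ (R → P)) = ~4 = 0
R ↔ Q = 5 ↔ 5 = 7
Q ∨ (R ↔ Q) = 5 ∨ 7 = 7
R → Q = 5 → 5 = 7
Q → (R → Q) = 5 → 7 = 7
(Q ∨ (R ↔ Q)) → (Q → (R → Q)) = 7 → 7 = 7
~Q = ~5 = 0
Q ∧ R = 5 ∧ 5 = 5
R ↔ (Q ∧ R) = 5 ↔ 5 = 7
~Q → (R ↔ (Q ∧ R)) = 0 → 7 = 7
((Q ∨ (R ↔ Q)) → (Q → (R → Q))) → (~Q → (R ↔ (Q ∧ R))) = 7 → 7 = 7
~((Q → (R → R)) ↔ (R → P)) → (((Q ∨ (R ↔ Q)) → (Q → (R → Q))) → (~Q → (R ↔ (Q ∧ R)))) = 0 → 7 = 7
((((P ∨ P) ↔ Q) ∧ ((P → R) → (Q ↔ R))) ↔ ~P) → (~((Q → (R → R)) ↔ (R → P)) → (((Q ∨ (R ↔ Q)) → (Q → (R → Q))) → (~Q → (R ↔ (Q ∧ R))))) = 0 → 7 = 7
P ∨ P = 4 ∨ 4 = 4
(P ∨ P) ∧ P = 4 ∧ 4 = 4
((P ∨ P) ∧ P) ∨ R = 4 ∨ 5 = 5
R ∧ P = 5 ∧ 4 = 4
Q ∨ (R ∧ P) = 5 ∨ 4 = 5
Q ∧ R = 5 ∧ 5 = 5
P ↔ (Q ∧ R) = 4 ↔ 5 = 4
(Q ∨ (R ∧ P)) ∧ (P ↔ (Q ∧ R)) = 5 ∧ 4 = 4
(((P ∨ P) ∧ P) ∨ R) ∨ ((Q ∨ (R ∧ P)) ∧ (P ↔ (Q ∧ R))) = 5 ∨ 4 = 5
~((((P ∨ P) ∧ P) ∨ R) ∨ ((Q ∨ (R ∧ P)) ∧ (P ↔ (Q ∧ R)))) = ~5 = 0
~~((((P ∨ P) ∧ P) ∨ R) ∨ ((Q ∨ (R ∧ P)) ∧ (P ↔ (Q ∧ R)))) = ~0 = 7
(((((P ∨ P) ↔ Q) ∧ ((P → R) → (Q ↔ R))) ↔ ~P) → (~((Q → (R → R)) ↔ (R → P)) → (((Q ∨ (R ↔ Q)) → (Q → (R → Q))) → (~Q → (R ↔ (Q ∧ R)))))) → ~~((((P ∨ P) ∧ P) ∨ R) ∨ ((Q ∨ (R ∧ P)) ∧ (P ↔ (Q ∧ R)))) = 7 → 7 = 7

7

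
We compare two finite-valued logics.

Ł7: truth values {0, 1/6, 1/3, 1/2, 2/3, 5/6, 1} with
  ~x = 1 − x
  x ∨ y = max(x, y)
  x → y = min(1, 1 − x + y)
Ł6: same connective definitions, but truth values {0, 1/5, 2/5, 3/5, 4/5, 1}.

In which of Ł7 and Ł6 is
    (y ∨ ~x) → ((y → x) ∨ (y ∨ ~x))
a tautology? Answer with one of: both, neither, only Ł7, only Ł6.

both

In Ł7: every assignment gives 1 — tautology.
In Ł6: every assignment gives 1 — tautology.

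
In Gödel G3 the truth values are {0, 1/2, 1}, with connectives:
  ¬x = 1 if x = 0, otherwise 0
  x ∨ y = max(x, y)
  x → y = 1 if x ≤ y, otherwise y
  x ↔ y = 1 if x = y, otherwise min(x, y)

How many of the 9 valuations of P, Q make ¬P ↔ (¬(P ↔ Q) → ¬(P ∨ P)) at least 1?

P = 0, Q = 0 ↦ 1  ≥
P = 0, Q = 1/2 ↦ 1  ≥
P = 0, Q = 1 ↦ 1  ≥
P = 1/2, Q = 0 ↦ 1  ≥
P = 1/2, Q = 1/2 ↦ 0  <
P = 1/2, Q = 1 ↦ 0  <
P = 1, Q = 0 ↦ 1  ≥
P = 1, Q = 1/2 ↦ 0  <
P = 1, Q = 1 ↦ 0  <
So 5 of the 9 assignments meet the threshold.

5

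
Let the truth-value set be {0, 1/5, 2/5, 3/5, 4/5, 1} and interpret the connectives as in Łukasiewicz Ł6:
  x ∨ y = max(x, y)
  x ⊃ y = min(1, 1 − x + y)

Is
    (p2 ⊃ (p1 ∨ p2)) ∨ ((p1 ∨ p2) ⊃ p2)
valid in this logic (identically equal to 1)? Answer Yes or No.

Yes

At p1 = 3/5, p2 = 0, for instance:
p1 ∨ p2 = 3/5 ∨ 0 = 3/5
p2 ⊃ (p1 ∨ p2) = 0 ⊃ 3/5 = 1
(p1 ∨ p2) ⊃ p2 = 3/5 ⊃ 0 = 2/5
(p2 ⊃ (p1 ∨ p2)) ∨ ((p1 ∨ p2) ⊃ p2) = 1 ∨ 2/5 = 1
and checking the remaining 35 assignments likewise gives ≥ 1 in every case.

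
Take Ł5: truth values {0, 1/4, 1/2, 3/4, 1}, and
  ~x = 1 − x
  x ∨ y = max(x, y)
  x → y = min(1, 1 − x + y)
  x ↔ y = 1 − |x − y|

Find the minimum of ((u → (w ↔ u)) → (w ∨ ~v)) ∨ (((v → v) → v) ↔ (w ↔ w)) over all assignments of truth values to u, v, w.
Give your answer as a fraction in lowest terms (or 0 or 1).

Take u = 0, v = 1/2, w = 0:
w ↔ u = 0 ↔ 0 = 1
u → (w ↔ u) = 0 → 1 = 1
~v = ~1/2 = 1/2
w ∨ ~v = 0 ∨ 1/2 = 1/2
(u → (w ↔ u)) → (w ∨ ~v) = 1 → 1/2 = 1/2
v → v = 1/2 → 1/2 = 1
(v → v) → v = 1 → 1/2 = 1/2
w ↔ w = 0 ↔ 0 = 1
((v → v) → v) ↔ (w ↔ w) = 1/2 ↔ 1 = 1/2
((u → (w ↔ u)) → (w ∨ ~v)) ∨ (((v → v) → v) ↔ (w ↔ w)) = 1/2 ∨ 1/2 = 1/2
No assignment yields a value below 1/2, so this is the minimum.

1/2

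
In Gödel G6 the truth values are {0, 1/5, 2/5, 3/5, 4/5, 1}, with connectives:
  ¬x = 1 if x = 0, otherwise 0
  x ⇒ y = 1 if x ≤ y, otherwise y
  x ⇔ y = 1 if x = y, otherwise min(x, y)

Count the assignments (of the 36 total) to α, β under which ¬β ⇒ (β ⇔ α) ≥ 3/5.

value 1: 31 assignments (counts)
value 0: 5 assignments
So 31 of the 36 assignments meet the threshold.

31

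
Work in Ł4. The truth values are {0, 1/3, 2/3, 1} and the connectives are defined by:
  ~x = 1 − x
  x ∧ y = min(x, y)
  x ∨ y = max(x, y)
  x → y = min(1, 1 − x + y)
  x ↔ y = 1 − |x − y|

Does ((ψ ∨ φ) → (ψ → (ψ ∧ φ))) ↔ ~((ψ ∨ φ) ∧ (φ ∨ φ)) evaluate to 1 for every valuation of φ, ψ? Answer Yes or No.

Counterexample: take φ = 0, ψ = 2/3.
ψ ∨ φ = 2/3 ∨ 0 = 2/3
ψ ∧ φ = 2/3 ∧ 0 = 0
ψ → (ψ ∧ φ) = 2/3 → 0 = 1/3
(ψ ∨ φ) → (ψ → (ψ ∧ φ)) = 2/3 → 1/3 = 2/3
ψ ∨ φ = 2/3 ∨ 0 = 2/3
φ ∨ φ = 0 ∨ 0 = 0
(ψ ∨ φ) ∧ (φ ∨ φ) = 2/3 ∧ 0 = 0
~((ψ ∨ φ) ∧ (φ ∨ φ)) = ~0 = 1
((ψ ∨ φ) → (ψ → (ψ ∧ φ))) ↔ ~((ψ ∨ φ) ∧ (φ ∨ φ)) = 2/3 ↔ 1 = 2/3
This gives 2/3 ≠ 1.

No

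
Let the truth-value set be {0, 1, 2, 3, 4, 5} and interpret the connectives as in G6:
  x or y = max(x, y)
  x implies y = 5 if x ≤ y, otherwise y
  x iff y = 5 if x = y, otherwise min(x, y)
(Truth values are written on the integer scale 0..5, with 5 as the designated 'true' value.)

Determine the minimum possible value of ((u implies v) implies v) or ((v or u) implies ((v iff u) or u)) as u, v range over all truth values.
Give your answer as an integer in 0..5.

1

Take u = 0, v = 1:
u implies v = 0 implies 1 = 5
(u implies v) implies v = 5 implies 1 = 1
v or u = 1 or 0 = 1
v iff u = 1 iff 0 = 0
(v iff u) or u = 0 or 0 = 0
(v or u) implies ((v iff u) or u) = 1 implies 0 = 0
((u implies v) implies v) or ((v or u) implies ((v iff u) or u)) = 1 or 0 = 1
No assignment yields a value below 1, so this is the minimum.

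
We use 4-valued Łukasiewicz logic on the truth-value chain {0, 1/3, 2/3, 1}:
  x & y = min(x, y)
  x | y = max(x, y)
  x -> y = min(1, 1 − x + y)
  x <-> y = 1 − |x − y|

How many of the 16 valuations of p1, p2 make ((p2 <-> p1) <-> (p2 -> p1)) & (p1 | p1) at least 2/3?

5

p1 = 0, p2 = 0 ↦ 0  <
p1 = 0, p2 = 1/3 ↦ 0  <
p1 = 0, p2 = 2/3 ↦ 0  <
p1 = 0, p2 = 1 ↦ 0  <
p1 = 1/3, p2 = 0 ↦ 1/3  <
p1 = 1/3, p2 = 1/3 ↦ 1/3  <
p1 = 1/3, p2 = 2/3 ↦ 1/3  <
p1 = 1/3, p2 = 1 ↦ 1/3  <
p1 = 2/3, p2 = 0 ↦ 1/3  <
p1 = 2/3, p2 = 1/3 ↦ 2/3  ≥
p1 = 2/3, p2 = 2/3 ↦ 2/3  ≥
p1 = 2/3, p2 = 1 ↦ 2/3  ≥
p1 = 1, p2 = 0 ↦ 0  <
p1 = 1, p2 = 1/3 ↦ 1/3  <
p1 = 1, p2 = 2/3 ↦ 2/3  ≥
p1 = 1, p2 = 1 ↦ 1  ≥
So 5 of the 16 assignments meet the threshold.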